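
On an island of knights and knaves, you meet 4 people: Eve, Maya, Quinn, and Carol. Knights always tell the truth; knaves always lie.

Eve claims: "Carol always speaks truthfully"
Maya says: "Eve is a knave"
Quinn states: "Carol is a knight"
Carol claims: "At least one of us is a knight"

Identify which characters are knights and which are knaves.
Eve is a knight.
Maya is a knave.
Quinn is a knight.
Carol is a knight.

Verification:
- Eve (knight) says "Carol always speaks truthfully" - this is TRUE because Carol is a knight.
- Maya (knave) says "Eve is a knave" - this is FALSE (a lie) because Eve is a knight.
- Quinn (knight) says "Carol is a knight" - this is TRUE because Carol is a knight.
- Carol (knight) says "At least one of us is a knight" - this is TRUE because Eve, Quinn, and Carol are knights.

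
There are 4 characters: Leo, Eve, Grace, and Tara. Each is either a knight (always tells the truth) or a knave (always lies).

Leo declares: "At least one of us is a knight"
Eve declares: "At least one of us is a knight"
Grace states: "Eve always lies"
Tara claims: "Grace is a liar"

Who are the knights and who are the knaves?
Leo is a knight.
Eve is a knight.
Grace is a knave.
Tara is a knight.

Verification:
- Leo (knight) says "At least one of us is a knight" - this is TRUE because Leo, Eve, and Tara are knights.
- Eve (knight) says "At least one of us is a knight" - this is TRUE because Leo, Eve, and Tara are knights.
- Grace (knave) says "Eve always lies" - this is FALSE (a lie) because Eve is a knight.
- Tara (knight) says "Grace is a liar" - this is TRUE because Grace is a knave.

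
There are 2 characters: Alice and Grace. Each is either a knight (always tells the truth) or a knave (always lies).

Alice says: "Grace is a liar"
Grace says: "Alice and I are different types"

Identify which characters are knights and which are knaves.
Alice is a knave.
Grace is a knight.

Verification:
- Alice (knave) says "Grace is a liar" - this is FALSE (a lie) because Grace is a knight.
- Grace (knight) says "Alice and I are different types" - this is TRUE because Grace is a knight and Alice is a knave.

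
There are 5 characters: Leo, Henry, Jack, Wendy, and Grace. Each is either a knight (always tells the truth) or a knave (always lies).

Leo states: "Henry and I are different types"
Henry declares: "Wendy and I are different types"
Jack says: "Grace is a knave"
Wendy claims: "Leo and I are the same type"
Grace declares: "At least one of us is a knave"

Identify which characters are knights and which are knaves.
Leo is a knight.
Henry is a knave.
Jack is a knave.
Wendy is a knave.
Grace is a knight.

Verification:
- Leo (knight) says "Henry and I are different types" - this is TRUE because Leo is a knight and Henry is a knave.
- Henry (knave) says "Wendy and I are different types" - this is FALSE (a lie) because Henry is a knave and Wendy is a knave.
- Jack (knave) says "Grace is a knave" - this is FALSE (a lie) because Grace is a knight.
- Wendy (knave) says "Leo and I are the same type" - this is FALSE (a lie) because Wendy is a knave and Leo is a knight.
- Grace (knight) says "At least one of us is a knave" - this is TRUE because Henry, Jack, and Wendy are knaves.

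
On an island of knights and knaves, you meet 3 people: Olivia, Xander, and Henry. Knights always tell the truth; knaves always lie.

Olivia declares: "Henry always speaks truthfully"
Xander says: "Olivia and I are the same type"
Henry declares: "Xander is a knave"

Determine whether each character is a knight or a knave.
Olivia is a knight.
Xander is a knave.
Henry is a knight.

Verification:
- Olivia (knight) says "Henry always speaks truthfully" - this is TRUE because Henry is a knight.
- Xander (knave) says "Olivia and I are the same type" - this is FALSE (a lie) because Xander is a knave and Olivia is a knight.
- Henry (knight) says "Xander is a knave" - this is TRUE because Xander is a knave.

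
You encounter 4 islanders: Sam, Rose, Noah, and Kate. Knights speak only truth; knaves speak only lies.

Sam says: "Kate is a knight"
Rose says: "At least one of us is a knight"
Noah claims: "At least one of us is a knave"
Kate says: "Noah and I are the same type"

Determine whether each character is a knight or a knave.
Sam is a knave.
Rose is a knight.
Noah is a knight.
Kate is a knave.

Verification:
- Sam (knave) says "Kate is a knight" - this is FALSE (a lie) because Kate is a knave.
- Rose (knight) says "At least one of us is a knight" - this is TRUE because Rose and Noah are knights.
- Noah (knight) says "At least one of us is a knave" - this is TRUE because Sam and Kate are knaves.
- Kate (knave) says "Noah and I are the same type" - this is FALSE (a lie) because Kate is a knave and Noah is a knight.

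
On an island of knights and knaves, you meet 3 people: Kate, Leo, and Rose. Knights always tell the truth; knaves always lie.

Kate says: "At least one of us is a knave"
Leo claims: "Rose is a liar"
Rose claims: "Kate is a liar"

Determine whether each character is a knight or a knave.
Kate is a knight.
Leo is a knight.
Rose is a knave.

Verification:
- Kate (knight) says "At least one of us is a knave" - this is TRUE because Rose is a knave.
- Leo (knight) says "Rose is a liar" - this is TRUE because Rose is a knave.
- Rose (knave) says "Kate is a liar" - this is FALSE (a lie) because Kate is a knight.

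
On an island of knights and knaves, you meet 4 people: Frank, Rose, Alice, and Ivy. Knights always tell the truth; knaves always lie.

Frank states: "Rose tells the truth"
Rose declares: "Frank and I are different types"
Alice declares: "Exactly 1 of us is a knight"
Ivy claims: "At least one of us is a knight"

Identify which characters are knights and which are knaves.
Frank is a knave.
Rose is a knave.
Alice is a knave.
Ivy is a knave.

Verification:
- Frank (knave) says "Rose tells the truth" - this is FALSE (a lie) because Rose is a knave.
- Rose (knave) says "Frank and I are different types" - this is FALSE (a lie) because Rose is a knave and Frank is a knave.
- Alice (knave) says "Exactly 1 of us is a knight" - this is FALSE (a lie) because there are 0 knights.
- Ivy (knave) says "At least one of us is a knight" - this is FALSE (a lie) because no one is a knight.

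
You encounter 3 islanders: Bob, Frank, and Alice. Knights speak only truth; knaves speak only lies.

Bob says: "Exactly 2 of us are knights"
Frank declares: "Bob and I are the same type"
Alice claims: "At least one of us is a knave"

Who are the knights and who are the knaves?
Bob is a knight.
Frank is a knave.
Alice is a knight.

Verification:
- Bob (knight) says "Exactly 2 of us are knights" - this is TRUE because there are 2 knights.
- Frank (knave) says "Bob and I are the same type" - this is FALSE (a lie) because Frank is a knave and Bob is a knight.
- Alice (knight) says "At least one of us is a knave" - this is TRUE because Frank is a knave.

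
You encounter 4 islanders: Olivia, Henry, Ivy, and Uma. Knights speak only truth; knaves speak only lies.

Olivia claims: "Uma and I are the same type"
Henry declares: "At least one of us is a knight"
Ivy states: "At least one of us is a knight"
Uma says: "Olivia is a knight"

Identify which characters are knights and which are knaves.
Olivia is a knight.
Henry is a knight.
Ivy is a knight.
Uma is a knight.

Verification:
- Olivia (knight) says "Uma and I are the same type" - this is TRUE because Olivia is a knight and Uma is a knight.
- Henry (knight) says "At least one of us is a knight" - this is TRUE because Olivia, Henry, Ivy, and Uma are knights.
- Ivy (knight) says "At least one of us is a knight" - this is TRUE because Olivia, Henry, Ivy, and Uma are knights.
- Uma (knight) says "Olivia is a knight" - this is TRUE because Olivia is a knight.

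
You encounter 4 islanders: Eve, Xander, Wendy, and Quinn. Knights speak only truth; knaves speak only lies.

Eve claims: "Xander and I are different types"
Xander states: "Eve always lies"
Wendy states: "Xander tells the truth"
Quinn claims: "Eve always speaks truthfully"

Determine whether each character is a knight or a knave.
Eve is a knight.
Xander is a knave.
Wendy is a knave.
Quinn is a knight.

Verification:
- Eve (knight) says "Xander and I are different types" - this is TRUE because Eve is a knight and Xander is a knave.
- Xander (knave) says "Eve always lies" - this is FALSE (a lie) because Eve is a knight.
- Wendy (knave) says "Xander tells the truth" - this is FALSE (a lie) because Xander is a knave.
- Quinn (knight) says "Eve always speaks truthfully" - this is TRUE because Eve is a knight.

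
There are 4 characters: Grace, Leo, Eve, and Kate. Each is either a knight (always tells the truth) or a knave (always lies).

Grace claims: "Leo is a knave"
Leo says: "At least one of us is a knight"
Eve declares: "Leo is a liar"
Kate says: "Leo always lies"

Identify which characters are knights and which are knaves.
Grace is a knave.
Leo is a knight.
Eve is a knave.
Kate is a knave.

Verification:
- Grace (knave) says "Leo is a knave" - this is FALSE (a lie) because Leo is a knight.
- Leo (knight) says "At least one of us is a knight" - this is TRUE because Leo is a knight.
- Eve (knave) says "Leo is a liar" - this is FALSE (a lie) because Leo is a knight.
- Kate (knave) says "Leo always lies" - this is FALSE (a lie) because Leo is a knight.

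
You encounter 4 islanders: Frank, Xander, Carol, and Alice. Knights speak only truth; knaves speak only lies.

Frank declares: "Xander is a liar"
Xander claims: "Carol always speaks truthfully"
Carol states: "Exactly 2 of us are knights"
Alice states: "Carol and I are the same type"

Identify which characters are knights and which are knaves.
Frank is a knave.
Xander is a knight.
Carol is a knight.
Alice is a knave.

Verification:
- Frank (knave) says "Xander is a liar" - this is FALSE (a lie) because Xander is a knight.
- Xander (knight) says "Carol always speaks truthfully" - this is TRUE because Carol is a knight.
- Carol (knight) says "Exactly 2 of us are knights" - this is TRUE because there are 2 knights.
- Alice (knave) says "Carol and I are the same type" - this is FALSE (a lie) because Alice is a knave and Carol is a knight.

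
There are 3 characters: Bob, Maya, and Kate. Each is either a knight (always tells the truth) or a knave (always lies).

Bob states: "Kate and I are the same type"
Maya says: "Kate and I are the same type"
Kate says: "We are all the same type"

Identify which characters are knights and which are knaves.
Bob is a knight.
Maya is a knight.
Kate is a knight.

Verification:
- Bob (knight) says "Kate and I are the same type" - this is TRUE because Bob is a knight and Kate is a knight.
- Maya (knight) says "Kate and I are the same type" - this is TRUE because Maya is a knight and Kate is a knight.
- Kate (knight) says "We are all the same type" - this is TRUE because Bob, Maya, and Kate are knights.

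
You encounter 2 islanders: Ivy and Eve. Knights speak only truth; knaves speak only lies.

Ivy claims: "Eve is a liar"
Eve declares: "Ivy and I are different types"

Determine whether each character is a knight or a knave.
Ivy is a knave.
Eve is a knight.

Verification:
- Ivy (knave) says "Eve is a liar" - this is FALSE (a lie) because Eve is a knight.
- Eve (knight) says "Ivy and I are different types" - this is TRUE because Eve is a knight and Ivy is a knave.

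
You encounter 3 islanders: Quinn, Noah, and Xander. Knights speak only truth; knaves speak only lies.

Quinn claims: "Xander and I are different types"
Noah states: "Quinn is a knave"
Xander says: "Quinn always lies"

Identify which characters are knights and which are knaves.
Quinn is a knight.
Noah is a knave.
Xander is a knave.

Verification:
- Quinn (knight) says "Xander and I are different types" - this is TRUE because Quinn is a knight and Xander is a knave.
- Noah (knave) says "Quinn is a knave" - this is FALSE (a lie) because Quinn is a knight.
- Xander (knave) says "Quinn always lies" - this is FALSE (a lie) because Quinn is a knight.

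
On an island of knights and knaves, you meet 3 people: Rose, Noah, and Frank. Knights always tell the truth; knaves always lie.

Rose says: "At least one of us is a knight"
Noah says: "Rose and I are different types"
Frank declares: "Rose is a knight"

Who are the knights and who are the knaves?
Rose is a knave.
Noah is a knave.
Frank is a knave.

Verification:
- Rose (knave) says "At least one of us is a knight" - this is FALSE (a lie) because no one is a knight.
- Noah (knave) says "Rose and I are different types" - this is FALSE (a lie) because Noah is a knave and Rose is a knave.
- Frank (knave) says "Rose is a knight" - this is FALSE (a lie) because Rose is a knave.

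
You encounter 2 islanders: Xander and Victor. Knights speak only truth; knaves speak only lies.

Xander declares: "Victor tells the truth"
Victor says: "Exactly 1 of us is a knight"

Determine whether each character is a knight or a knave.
Xander is a knave.
Victor is a knave.

Verification:
- Xander (knave) says "Victor tells the truth" - this is FALSE (a lie) because Victor is a knave.
- Victor (knave) says "Exactly 1 of us is a knight" - this is FALSE (a lie) because there are 0 knights.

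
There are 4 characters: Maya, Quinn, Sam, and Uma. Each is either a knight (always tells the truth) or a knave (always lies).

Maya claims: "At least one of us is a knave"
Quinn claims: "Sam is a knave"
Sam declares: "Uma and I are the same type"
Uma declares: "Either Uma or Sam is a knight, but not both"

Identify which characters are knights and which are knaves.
Maya is a knight.
Quinn is a knight.
Sam is a knave.
Uma is a knight.

Verification:
- Maya (knight) says "At least one of us is a knave" - this is TRUE because Sam is a knave.
- Quinn (knight) says "Sam is a knave" - this is TRUE because Sam is a knave.
- Sam (knave) says "Uma and I are the same type" - this is FALSE (a lie) because Sam is a knave and Uma is a knight.
- Uma (knight) says "Either Uma or Sam is a knight, but not both" - this is TRUE because Uma is a knight and Sam is a knave.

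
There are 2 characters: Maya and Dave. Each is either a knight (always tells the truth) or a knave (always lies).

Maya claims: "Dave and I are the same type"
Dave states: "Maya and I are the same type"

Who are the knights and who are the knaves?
Maya is a knight.
Dave is a knight.

Verification:
- Maya (knight) says "Dave and I are the same type" - this is TRUE because Maya is a knight and Dave is a knight.
- Dave (knight) says "Maya and I are the same type" - this is TRUE because Dave is a knight and Maya is a knight.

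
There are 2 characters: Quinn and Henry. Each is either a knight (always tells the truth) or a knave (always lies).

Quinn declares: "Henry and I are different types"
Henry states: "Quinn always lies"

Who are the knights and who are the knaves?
Quinn is a knight.
Henry is a knave.

Verification:
- Quinn (knight) says "Henry and I are different types" - this is TRUE because Quinn is a knight and Henry is a knave.
- Henry (knave) says "Quinn always lies" - this is FALSE (a lie) because Quinn is a knight.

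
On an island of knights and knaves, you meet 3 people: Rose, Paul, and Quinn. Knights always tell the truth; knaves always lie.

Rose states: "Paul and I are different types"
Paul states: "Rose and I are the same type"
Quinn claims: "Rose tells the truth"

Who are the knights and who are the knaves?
Rose is a knight.
Paul is a knave.
Quinn is a knight.

Verification:
- Rose (knight) says "Paul and I are different types" - this is TRUE because Rose is a knight and Paul is a knave.
- Paul (knave) says "Rose and I are the same type" - this is FALSE (a lie) because Paul is a knave and Rose is a knight.
- Quinn (knight) says "Rose tells the truth" - this is TRUE because Rose is a knight.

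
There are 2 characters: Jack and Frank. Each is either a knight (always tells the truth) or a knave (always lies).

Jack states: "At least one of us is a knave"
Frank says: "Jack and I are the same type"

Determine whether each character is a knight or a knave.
Jack is a knight.
Frank is a knave.

Verification:
- Jack (knight) says "At least one of us is a knave" - this is TRUE because Frank is a knave.
- Frank (knave) says "Jack and I are the same type" - this is FALSE (a lie) because Frank is a knave and Jack is a knight.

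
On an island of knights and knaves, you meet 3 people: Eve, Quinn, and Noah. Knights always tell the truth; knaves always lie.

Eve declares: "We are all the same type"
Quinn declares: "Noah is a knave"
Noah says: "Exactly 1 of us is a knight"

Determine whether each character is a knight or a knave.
Eve is a knave.
Quinn is a knave.
Noah is a knight.

Verification:
- Eve (knave) says "We are all the same type" - this is FALSE (a lie) because Noah is a knight and Eve and Quinn are knaves.
- Quinn (knave) says "Noah is a knave" - this is FALSE (a lie) because Noah is a knight.
- Noah (knight) says "Exactly 1 of us is a knight" - this is TRUE because there are 1 knights.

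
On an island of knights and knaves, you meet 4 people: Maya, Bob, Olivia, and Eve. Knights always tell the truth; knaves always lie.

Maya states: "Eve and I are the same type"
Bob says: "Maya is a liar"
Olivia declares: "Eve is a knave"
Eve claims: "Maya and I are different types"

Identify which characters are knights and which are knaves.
Maya is a knave.
Bob is a knight.
Olivia is a knave.
Eve is a knight.

Verification:
- Maya (knave) says "Eve and I are the same type" - this is FALSE (a lie) because Maya is a knave and Eve is a knight.
- Bob (knight) says "Maya is a liar" - this is TRUE because Maya is a knave.
- Olivia (knave) says "Eve is a knave" - this is FALSE (a lie) because Eve is a knight.
- Eve (knight) says "Maya and I are different types" - this is TRUE because Eve is a knight and Maya is a knave.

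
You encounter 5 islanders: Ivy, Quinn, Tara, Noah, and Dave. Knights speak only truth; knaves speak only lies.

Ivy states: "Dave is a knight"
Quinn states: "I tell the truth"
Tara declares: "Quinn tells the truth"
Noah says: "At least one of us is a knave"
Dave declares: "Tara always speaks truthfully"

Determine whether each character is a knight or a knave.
Ivy is a knave.
Quinn is a knave.
Tara is a knave.
Noah is a knight.
Dave is a knave.

Verification:
- Ivy (knave) says "Dave is a knight" - this is FALSE (a lie) because Dave is a knave.
- Quinn (knave) says "I tell the truth" - this is FALSE (a lie) because Quinn is a knave.
- Tara (knave) says "Quinn tells the truth" - this is FALSE (a lie) because Quinn is a knave.
- Noah (knight) says "At least one of us is a knave" - this is TRUE because Ivy, Quinn, Tara, and Dave are knaves.
- Dave (knave) says "Tara always speaks truthfully" - this is FALSE (a lie) because Tara is a knave.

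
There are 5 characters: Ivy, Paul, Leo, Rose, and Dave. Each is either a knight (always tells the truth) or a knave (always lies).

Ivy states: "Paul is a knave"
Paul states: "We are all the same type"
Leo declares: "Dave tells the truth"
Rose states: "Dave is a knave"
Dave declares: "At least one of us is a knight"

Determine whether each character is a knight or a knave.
Ivy is a knight.
Paul is a knave.
Leo is a knight.
Rose is a knave.
Dave is a knight.

Verification:
- Ivy (knight) says "Paul is a knave" - this is TRUE because Paul is a knave.
- Paul (knave) says "We are all the same type" - this is FALSE (a lie) because Ivy, Leo, and Dave are knights and Paul and Rose are knaves.
- Leo (knight) says "Dave tells the truth" - this is TRUE because Dave is a knight.
- Rose (knave) says "Dave is a knave" - this is FALSE (a lie) because Dave is a knight.
- Dave (knight) says "At least one of us is a knight" - this is TRUE because Ivy, Leo, and Dave are knights.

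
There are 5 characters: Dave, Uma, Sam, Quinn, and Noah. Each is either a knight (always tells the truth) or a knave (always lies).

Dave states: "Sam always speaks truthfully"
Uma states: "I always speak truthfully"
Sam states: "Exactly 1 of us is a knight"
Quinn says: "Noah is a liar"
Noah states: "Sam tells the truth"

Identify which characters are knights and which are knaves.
Dave is a knave.
Uma is a knight.
Sam is a knave.
Quinn is a knight.
Noah is a knave.

Verification:
- Dave (knave) says "Sam always speaks truthfully" - this is FALSE (a lie) because Sam is a knave.
- Uma (knight) says "I always speak truthfully" - this is TRUE because Uma is a knight.
- Sam (knave) says "Exactly 1 of us is a knight" - this is FALSE (a lie) because there are 2 knights.
- Quinn (knight) says "Noah is a liar" - this is TRUE because Noah is a knave.
- Noah (knave) says "Sam tells the truth" - this is FALSE (a lie) because Sam is a knave.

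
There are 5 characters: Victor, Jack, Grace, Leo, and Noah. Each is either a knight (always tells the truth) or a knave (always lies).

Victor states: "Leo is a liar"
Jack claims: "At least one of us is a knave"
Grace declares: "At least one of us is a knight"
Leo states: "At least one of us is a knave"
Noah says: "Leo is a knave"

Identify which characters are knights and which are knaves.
Victor is a knave.
Jack is a knight.
Grace is a knight.
Leo is a knight.
Noah is a knave.

Verification:
- Victor (knave) says "Leo is a liar" - this is FALSE (a lie) because Leo is a knight.
- Jack (knight) says "At least one of us is a knave" - this is TRUE because Victor and Noah are knaves.
- Grace (knight) says "At least one of us is a knight" - this is TRUE because Jack, Grace, and Leo are knights.
- Leo (knight) says "At least one of us is a knave" - this is TRUE because Victor and Noah are knaves.
- Noah (knave) says "Leo is a knave" - this is FALSE (a lie) because Leo is a knight.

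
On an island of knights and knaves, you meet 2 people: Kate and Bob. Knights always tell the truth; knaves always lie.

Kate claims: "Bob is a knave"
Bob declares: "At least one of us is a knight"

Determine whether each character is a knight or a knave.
Kate is a knave.
Bob is a knight.

Verification:
- Kate (knave) says "Bob is a knave" - this is FALSE (a lie) because Bob is a knight.
- Bob (knight) says "At least one of us is a knight" - this is TRUE because Bob is a knight.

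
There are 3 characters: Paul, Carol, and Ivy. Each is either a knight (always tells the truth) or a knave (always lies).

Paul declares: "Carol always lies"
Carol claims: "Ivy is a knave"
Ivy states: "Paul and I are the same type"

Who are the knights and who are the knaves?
Paul is a knight.
Carol is a knave.
Ivy is a knight.

Verification:
- Paul (knight) says "Carol always lies" - this is TRUE because Carol is a knave.
- Carol (knave) says "Ivy is a knave" - this is FALSE (a lie) because Ivy is a knight.
- Ivy (knight) says "Paul and I are the same type" - this is TRUE because Ivy is a knight and Paul is a knight.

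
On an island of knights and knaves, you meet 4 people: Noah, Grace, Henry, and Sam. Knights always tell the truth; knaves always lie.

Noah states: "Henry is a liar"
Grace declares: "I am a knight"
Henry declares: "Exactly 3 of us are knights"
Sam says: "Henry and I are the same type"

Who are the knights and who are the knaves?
Noah is a knave.
Grace is a knight.
Henry is a knight.
Sam is a knight.

Verification:
- Noah (knave) says "Henry is a liar" - this is FALSE (a lie) because Henry is a knight.
- Grace (knight) says "I am a knight" - this is TRUE because Grace is a knight.
- Henry (knight) says "Exactly 3 of us are knights" - this is TRUE because there are 3 knights.
- Sam (knight) says "Henry and I are the same type" - this is TRUE because Sam is a knight and Henry is a knight.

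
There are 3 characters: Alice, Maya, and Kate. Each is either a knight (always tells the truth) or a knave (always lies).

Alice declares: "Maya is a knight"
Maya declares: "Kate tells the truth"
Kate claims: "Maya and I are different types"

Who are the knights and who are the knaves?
Alice is a knave.
Maya is a knave.
Kate is a knave.

Verification:
- Alice (knave) says "Maya is a knight" - this is FALSE (a lie) because Maya is a knave.
- Maya (knave) says "Kate tells the truth" - this is FALSE (a lie) because Kate is a knave.
- Kate (knave) says "Maya and I are different types" - this is FALSE (a lie) because Kate is a knave and Maya is a knave.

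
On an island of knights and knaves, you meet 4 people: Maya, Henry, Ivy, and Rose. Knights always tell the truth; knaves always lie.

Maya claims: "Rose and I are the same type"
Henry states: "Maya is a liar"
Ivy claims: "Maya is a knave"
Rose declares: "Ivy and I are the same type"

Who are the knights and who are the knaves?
Maya is a knave.
Henry is a knight.
Ivy is a knight.
Rose is a knight.

Verification:
- Maya (knave) says "Rose and I are the same type" - this is FALSE (a lie) because Maya is a knave and Rose is a knight.
- Henry (knight) says "Maya is a liar" - this is TRUE because Maya is a knave.
- Ivy (knight) says "Maya is a knave" - this is TRUE because Maya is a knave.
- Rose (knight) says "Ivy and I are the same type" - this is TRUE because Rose is a knight and Ivy is a knight.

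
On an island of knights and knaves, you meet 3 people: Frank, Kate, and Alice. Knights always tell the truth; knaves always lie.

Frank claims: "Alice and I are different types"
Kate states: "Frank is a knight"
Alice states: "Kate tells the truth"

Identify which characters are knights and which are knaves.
Frank is a knave.
Kate is a knave.
Alice is a knave.

Verification:
- Frank (knave) says "Alice and I are different types" - this is FALSE (a lie) because Frank is a knave and Alice is a knave.
- Kate (knave) says "Frank is a knight" - this is FALSE (a lie) because Frank is a knave.
- Alice (knave) says "Kate tells the truth" - this is FALSE (a lie) because Kate is a knave.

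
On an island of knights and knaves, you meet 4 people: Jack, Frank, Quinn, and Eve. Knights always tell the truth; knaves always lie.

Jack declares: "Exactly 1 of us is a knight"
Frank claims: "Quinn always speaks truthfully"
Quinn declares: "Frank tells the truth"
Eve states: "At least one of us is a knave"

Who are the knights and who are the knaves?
Jack is a knave.
Frank is a knight.
Quinn is a knight.
Eve is a knight.

Verification:
- Jack (knave) says "Exactly 1 of us is a knight" - this is FALSE (a lie) because there are 3 knights.
- Frank (knight) says "Quinn always speaks truthfully" - this is TRUE because Quinn is a knight.
- Quinn (knight) says "Frank tells the truth" - this is TRUE because Frank is a knight.
- Eve (knight) says "At least one of us is a knave" - this is TRUE because Jack is a knave.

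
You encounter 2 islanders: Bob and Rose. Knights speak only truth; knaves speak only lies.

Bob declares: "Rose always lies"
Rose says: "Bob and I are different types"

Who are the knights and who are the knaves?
Bob is a knave.
Rose is a knight.

Verification:
- Bob (knave) says "Rose always lies" - this is FALSE (a lie) because Rose is a knight.
- Rose (knight) says "Bob and I are different types" - this is TRUE because Rose is a knight and Bob is a knave.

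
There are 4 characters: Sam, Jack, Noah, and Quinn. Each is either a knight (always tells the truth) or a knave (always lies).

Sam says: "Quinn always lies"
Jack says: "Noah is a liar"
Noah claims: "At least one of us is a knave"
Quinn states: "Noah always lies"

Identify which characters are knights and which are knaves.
Sam is a knight.
Jack is a knave.
Noah is a knight.
Quinn is a knave.

Verification:
- Sam (knight) says "Quinn always lies" - this is TRUE because Quinn is a knave.
- Jack (knave) says "Noah is a liar" - this is FALSE (a lie) because Noah is a knight.
- Noah (knight) says "At least one of us is a knave" - this is TRUE because Jack and Quinn are knaves.
- Quinn (knave) says "Noah always lies" - this is FALSE (a lie) because Noah is a knight.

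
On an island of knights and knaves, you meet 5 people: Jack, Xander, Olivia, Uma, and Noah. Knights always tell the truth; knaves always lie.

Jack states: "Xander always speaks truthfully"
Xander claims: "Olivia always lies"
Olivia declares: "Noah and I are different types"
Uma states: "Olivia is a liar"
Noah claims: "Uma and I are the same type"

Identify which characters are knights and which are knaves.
Jack is a knight.
Xander is a knight.
Olivia is a knave.
Uma is a knight.
Noah is a knave.

Verification:
- Jack (knight) says "Xander always speaks truthfully" - this is TRUE because Xander is a knight.
- Xander (knight) says "Olivia always lies" - this is TRUE because Olivia is a knave.
- Olivia (knave) says "Noah and I are different types" - this is FALSE (a lie) because Olivia is a knave and Noah is a knave.
- Uma (knight) says "Olivia is a liar" - this is TRUE because Olivia is a knave.
- Noah (knave) says "Uma and I are the same type" - this is FALSE (a lie) because Noah is a knave and Uma is a knight.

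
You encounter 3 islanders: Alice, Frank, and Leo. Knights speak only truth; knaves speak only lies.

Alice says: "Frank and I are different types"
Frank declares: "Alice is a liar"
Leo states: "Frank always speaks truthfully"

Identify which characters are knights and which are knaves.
Alice is a knight.
Frank is a knave.
Leo is a knave.

Verification:
- Alice (knight) says "Frank and I are different types" - this is TRUE because Alice is a knight and Frank is a knave.
- Frank (knave) says "Alice is a liar" - this is FALSE (a lie) because Alice is a knight.
- Leo (knave) says "Frank always speaks truthfully" - this is FALSE (a lie) because Frank is a knave.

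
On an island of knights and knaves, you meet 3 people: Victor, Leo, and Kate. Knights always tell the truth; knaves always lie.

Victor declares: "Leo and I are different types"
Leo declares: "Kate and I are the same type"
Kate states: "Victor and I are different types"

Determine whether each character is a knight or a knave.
Victor is a knave.
Leo is a knave.
Kate is a knight.

Verification:
- Victor (knave) says "Leo and I are different types" - this is FALSE (a lie) because Victor is a knave and Leo is a knave.
- Leo (knave) says "Kate and I are the same type" - this is FALSE (a lie) because Leo is a knave and Kate is a knight.
- Kate (knight) says "Victor and I are different types" - this is TRUE because Kate is a knight and Victor is a knave.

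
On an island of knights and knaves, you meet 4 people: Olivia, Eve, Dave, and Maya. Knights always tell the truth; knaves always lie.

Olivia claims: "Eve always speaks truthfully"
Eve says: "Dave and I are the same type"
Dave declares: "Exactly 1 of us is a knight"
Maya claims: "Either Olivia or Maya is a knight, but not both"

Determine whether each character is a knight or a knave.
Olivia is a knave.
Eve is a knave.
Dave is a knight.
Maya is a knave.

Verification:
- Olivia (knave) says "Eve always speaks truthfully" - this is FALSE (a lie) because Eve is a knave.
- Eve (knave) says "Dave and I are the same type" - this is FALSE (a lie) because Eve is a knave and Dave is a knight.
- Dave (knight) says "Exactly 1 of us is a knight" - this is TRUE because there are 1 knights.
- Maya (knave) says "Either Olivia or Maya is a knight, but not both" - this is FALSE (a lie) because Olivia is a knave and Maya is a knave.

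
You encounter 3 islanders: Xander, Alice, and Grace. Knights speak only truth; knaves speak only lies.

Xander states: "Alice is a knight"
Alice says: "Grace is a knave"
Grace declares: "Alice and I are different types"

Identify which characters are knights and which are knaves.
Xander is a knave.
Alice is a knave.
Grace is a knight.

Verification:
- Xander (knave) says "Alice is a knight" - this is FALSE (a lie) because Alice is a knave.
- Alice (knave) says "Grace is a knave" - this is FALSE (a lie) because Grace is a knight.
- Grace (knight) says "Alice and I are different types" - this is TRUE because Grace is a knight and Alice is a knave.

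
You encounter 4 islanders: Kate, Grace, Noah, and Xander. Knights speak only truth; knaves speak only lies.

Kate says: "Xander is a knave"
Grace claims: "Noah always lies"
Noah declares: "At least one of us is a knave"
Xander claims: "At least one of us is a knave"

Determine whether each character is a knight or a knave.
Kate is a knave.
Grace is a knave.
Noah is a knight.
Xander is a knight.

Verification:
- Kate (knave) says "Xander is a knave" - this is FALSE (a lie) because Xander is a knight.
- Grace (knave) says "Noah always lies" - this is FALSE (a lie) because Noah is a knight.
- Noah (knight) says "At least one of us is a knave" - this is TRUE because Kate and Grace are knaves.
- Xander (knight) says "At least one of us is a knave" - this is TRUE because Kate and Grace are knaves.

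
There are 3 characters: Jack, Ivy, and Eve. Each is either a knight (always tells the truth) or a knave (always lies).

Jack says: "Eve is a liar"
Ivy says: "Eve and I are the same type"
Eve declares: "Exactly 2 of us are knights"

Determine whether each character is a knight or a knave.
Jack is a knave.
Ivy is a knight.
Eve is a knight.

Verification:
- Jack (knave) says "Eve is a liar" - this is FALSE (a lie) because Eve is a knight.
- Ivy (knight) says "Eve and I are the same type" - this is TRUE because Ivy is a knight and Eve is a knight.
- Eve (knight) says "Exactly 2 of us are knights" - this is TRUE because there are 2 knights.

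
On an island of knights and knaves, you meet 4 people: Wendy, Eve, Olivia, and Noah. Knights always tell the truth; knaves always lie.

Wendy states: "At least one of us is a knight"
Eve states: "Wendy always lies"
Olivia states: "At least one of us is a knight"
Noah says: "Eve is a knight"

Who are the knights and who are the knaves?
Wendy is a knight.
Eve is a knave.
Olivia is a knight.
Noah is a knave.

Verification:
- Wendy (knight) says "At least one of us is a knight" - this is TRUE because Wendy and Olivia are knights.
- Eve (knave) says "Wendy always lies" - this is FALSE (a lie) because Wendy is a knight.
- Olivia (knight) says "At least one of us is a knight" - this is TRUE because Wendy and Olivia are knights.
- Noah (knave) says "Eve is a knight" - this is FALSE (a lie) because Eve is a knave.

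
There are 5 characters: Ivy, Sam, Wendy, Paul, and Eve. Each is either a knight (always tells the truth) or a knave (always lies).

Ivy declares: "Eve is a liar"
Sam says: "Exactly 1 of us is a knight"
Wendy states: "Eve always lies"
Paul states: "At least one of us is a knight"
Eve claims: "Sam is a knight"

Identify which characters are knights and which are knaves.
Ivy is a knight.
Sam is a knave.
Wendy is a knight.
Paul is a knight.
Eve is a knave.

Verification:
- Ivy (knight) says "Eve is a liar" - this is TRUE because Eve is a knave.
- Sam (knave) says "Exactly 1 of us is a knight" - this is FALSE (a lie) because there are 3 knights.
- Wendy (knight) says "Eve always lies" - this is TRUE because Eve is a knave.
- Paul (knight) says "At least one of us is a knight" - this is TRUE because Ivy, Wendy, and Paul are knights.
- Eve (knave) says "Sam is a knight" - this is FALSE (a lie) because Sam is a knave.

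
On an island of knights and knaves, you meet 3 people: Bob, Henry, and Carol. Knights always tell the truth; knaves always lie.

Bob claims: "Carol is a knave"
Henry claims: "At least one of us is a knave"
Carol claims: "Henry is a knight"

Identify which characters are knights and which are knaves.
Bob is a knave.
Henry is a knight.
Carol is a knight.

Verification:
- Bob (knave) says "Carol is a knave" - this is FALSE (a lie) because Carol is a knight.
- Henry (knight) says "At least one of us is a knave" - this is TRUE because Bob is a knave.
- Carol (knight) says "Henry is a knight" - this is TRUE because Henry is a knight.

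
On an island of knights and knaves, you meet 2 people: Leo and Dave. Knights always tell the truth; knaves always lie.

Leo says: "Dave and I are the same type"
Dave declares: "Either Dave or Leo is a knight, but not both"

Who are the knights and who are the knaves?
Leo is a knave.
Dave is a knight.

Verification:
- Leo (knave) says "Dave and I are the same type" - this is FALSE (a lie) because Leo is a knave and Dave is a knight.
- Dave (knight) says "Either Dave or Leo is a knight, but not both" - this is TRUE because Dave is a knight and Leo is a knave.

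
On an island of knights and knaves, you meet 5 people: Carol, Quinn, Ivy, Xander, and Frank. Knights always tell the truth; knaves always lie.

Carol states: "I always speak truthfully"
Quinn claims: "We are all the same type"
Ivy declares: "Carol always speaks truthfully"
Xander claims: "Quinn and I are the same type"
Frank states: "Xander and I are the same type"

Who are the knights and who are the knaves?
Carol is a knight.
Quinn is a knight.
Ivy is a knight.
Xander is a knight.
Frank is a knight.

Verification:
- Carol (knight) says "I always speak truthfully" - this is TRUE because Carol is a knight.
- Quinn (knight) says "We are all the same type" - this is TRUE because Carol, Quinn, Ivy, Xander, and Frank are knights.
- Ivy (knight) says "Carol always speaks truthfully" - this is TRUE because Carol is a knight.
- Xander (knight) says "Quinn and I are the same type" - this is TRUE because Xander is a knight and Quinn is a knight.
- Frank (knight) says "Xander and I are the same type" - this is TRUE because Frank is a knight and Xander is a knight.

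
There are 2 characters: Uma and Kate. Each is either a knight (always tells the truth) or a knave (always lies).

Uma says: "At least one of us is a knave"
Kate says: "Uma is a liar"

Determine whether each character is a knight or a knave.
Uma is a knight.
Kate is a knave.

Verification:
- Uma (knight) says "At least one of us is a knave" - this is TRUE because Kate is a knave.
- Kate (knave) says "Uma is a liar" - this is FALSE (a lie) because Uma is a knight.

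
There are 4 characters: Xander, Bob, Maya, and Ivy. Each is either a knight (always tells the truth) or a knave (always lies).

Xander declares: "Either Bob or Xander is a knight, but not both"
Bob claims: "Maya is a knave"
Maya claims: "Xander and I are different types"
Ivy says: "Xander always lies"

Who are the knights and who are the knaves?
Xander is a knave.
Bob is a knave.
Maya is a knight.
Ivy is a knight.

Verification:
- Xander (knave) says "Either Bob or Xander is a knight, but not both" - this is FALSE (a lie) because Bob is a knave and Xander is a knave.
- Bob (knave) says "Maya is a knave" - this is FALSE (a lie) because Maya is a knight.
- Maya (knight) says "Xander and I are different types" - this is TRUE because Maya is a knight and Xander is a knave.
- Ivy (knight) says "Xander always lies" - this is TRUE because Xander is a knave.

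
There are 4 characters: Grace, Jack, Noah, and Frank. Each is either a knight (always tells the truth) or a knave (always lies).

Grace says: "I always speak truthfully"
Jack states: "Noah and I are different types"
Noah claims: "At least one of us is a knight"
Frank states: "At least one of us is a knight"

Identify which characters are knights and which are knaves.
Grace is a knave.
Jack is a knave.
Noah is a knave.
Frank is a knave.

Verification:
- Grace (knave) says "I always speak truthfully" - this is FALSE (a lie) because Grace is a knave.
- Jack (knave) says "Noah and I are different types" - this is FALSE (a lie) because Jack is a knave and Noah is a knave.
- Noah (knave) says "At least one of us is a knight" - this is FALSE (a lie) because no one is a knight.
- Frank (knave) says "At least one of us is a knight" - this is FALSE (a lie) because no one is a knight.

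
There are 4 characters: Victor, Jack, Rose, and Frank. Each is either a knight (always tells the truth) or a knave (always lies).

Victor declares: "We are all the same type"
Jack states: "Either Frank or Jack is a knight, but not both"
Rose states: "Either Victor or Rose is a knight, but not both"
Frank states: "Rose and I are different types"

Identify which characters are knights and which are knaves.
Victor is a knave.
Jack is a knight.
Rose is a knave.
Frank is a knave.

Verification:
- Victor (knave) says "We are all the same type" - this is FALSE (a lie) because Jack is a knight and Victor, Rose, and Frank are knaves.
- Jack (knight) says "Either Frank or Jack is a knight, but not both" - this is TRUE because Frank is a knave and Jack is a knight.
- Rose (knave) says "Either Victor or Rose is a knight, but not both" - this is FALSE (a lie) because Victor is a knave and Rose is a knave.
- Frank (knave) says "Rose and I are different types" - this is FALSE (a lie) because Frank is a knave and Rose is a knave.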